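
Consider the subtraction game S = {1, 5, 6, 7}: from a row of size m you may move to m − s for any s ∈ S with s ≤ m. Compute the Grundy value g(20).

2

Compute g(0), g(1), … for moves {1, 5, 6, 7}:
k:     0  1  2  3  4  5  6  7  8  9 10 11 12 13 14 15 16 17 18 19 20
g(k):  0  1  0  1  0  1  2  3  2  3  2  3  0  1  0  1  0  1  2  3  2
So g(20) = 2.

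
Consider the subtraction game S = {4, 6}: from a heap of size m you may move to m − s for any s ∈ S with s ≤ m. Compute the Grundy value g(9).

2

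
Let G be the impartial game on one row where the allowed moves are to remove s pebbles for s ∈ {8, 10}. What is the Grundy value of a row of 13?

Build the Grundy sequence with g(k) = mex{g(k−s) : s ∈ {8, 10}, s ≤ k}:
k:     0  1  2  3  4  5  6  7  8  9 10 11 12 13
g(k):  0  0  0  0  0  0  0  0  1  1  1  1  1  1
So g(13) = 1.

1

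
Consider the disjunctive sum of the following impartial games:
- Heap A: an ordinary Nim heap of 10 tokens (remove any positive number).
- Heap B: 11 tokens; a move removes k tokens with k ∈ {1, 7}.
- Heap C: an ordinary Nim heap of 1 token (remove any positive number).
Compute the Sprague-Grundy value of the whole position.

10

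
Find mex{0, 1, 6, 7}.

The values 0, 1 are all present; 2 is the first non-negative integer missing from the set.

2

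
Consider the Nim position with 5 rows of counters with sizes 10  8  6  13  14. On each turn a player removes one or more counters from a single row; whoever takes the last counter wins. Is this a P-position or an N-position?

N-position

Write each in binary and XOR column by column:
  1010  (10)
  1000  (8)
  0110  (6)
  1101  (13)
  1110  (14)
  ----
  0111  (7)
The nim-sum is 7 ≠ 0, so this is an N-position: the player to move can win.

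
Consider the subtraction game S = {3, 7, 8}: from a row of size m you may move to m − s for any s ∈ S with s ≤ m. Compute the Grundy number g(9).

1

Compute g(0), g(1), … for moves {3, 7, 8}:
g(0) = mex{} = 0
g(1) = mex{} = 0
g(2) = mex{} = 0
g(3) = mex{0} = 1
g(4) = mex{0} = 1
g(5) = mex{0} = 1
g(6) = mex{1} = 0
g(7) = mex{0,1} = 2
g(8) = mex{0,1} = 2
g(9) = mex{0} = 1
So g(9) = 1.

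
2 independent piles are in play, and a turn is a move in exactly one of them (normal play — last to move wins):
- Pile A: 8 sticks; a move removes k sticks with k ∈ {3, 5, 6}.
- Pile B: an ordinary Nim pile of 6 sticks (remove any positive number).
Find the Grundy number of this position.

4

Build the Grundy sequence for pile A with g(k) = mex{g(k−s) : s ∈ {3, 5, 6}, s ≤ k}:
g(0) = mex{} = 0
g(1) = mex{} = 0
g(2) = mex{} = 0
g(3) = mex{0} = 1
g(4) = mex{0} = 1
g(5) = mex{0} = 1
g(6) = mex{0,1} = 2
g(7) = mex{0,1} = 2
g(8) = mex{0,1} = 2
So g(8) = 2.
Pile B is a plain Nim pile of size 6, so its Grundy value is 6.
The value of a disjunctive sum is the nim-sum of the parts.
Combined value = 2 ⊕ 6 = 4.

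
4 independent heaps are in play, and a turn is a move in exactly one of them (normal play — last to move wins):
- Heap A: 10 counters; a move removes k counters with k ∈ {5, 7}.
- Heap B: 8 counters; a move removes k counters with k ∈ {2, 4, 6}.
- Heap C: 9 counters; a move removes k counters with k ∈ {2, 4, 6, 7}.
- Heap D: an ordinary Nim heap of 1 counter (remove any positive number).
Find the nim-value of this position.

Grundy values for heap A (subtraction set {5, 7}):
k:     0  1  2  3  4  5  6  7  8  9 10
g(k):  0  0  0  0  0  1  1  1  1  1  2
So g(10) = 2.
Grundy values for heap B (subtraction set {2, 4, 6}):
g(0) = mex{} = 0
g(1) = mex{} = 0
g(2) = mex{0} = 1
g(3) = mex{0} = 1
g(4) = mex{0,1} = 2
g(5) = mex{0,1} = 2
g(6) = mex{0,1,2} = 3
g(7) = mex{0,1,2} = 3
g(8) = mex{1,2,3} = 0
So g(8) = 0.
Build the Grundy sequence for heap C with g(k) = mex{g(k−s) : s ∈ {2, 4, 6, 7}, s ≤ k}:
g(0) = mex{} = 0
g(1) = mex{} = 0
g(2) = mex{0} = 1
g(3) = mex{0} = 1
g(4) = mex{0,1} = 2
g(5) = mex{0,1} = 2
g(6) = mex{0,1,2} = 3
g(7) = mex{0,1,2} = 3
g(8) = mex{0,1,2,3} = 4
g(9) = mex{1,2,3} = 0
So g(9) = 0.
Heap D is a plain Nim heap of size 1, so its Grundy value is 1.
The value of a disjunctive sum is the nim-sum of the parts.
Combined value = 2 ⊕ 0 ⊕ 0 ⊕ 1 = 3.

3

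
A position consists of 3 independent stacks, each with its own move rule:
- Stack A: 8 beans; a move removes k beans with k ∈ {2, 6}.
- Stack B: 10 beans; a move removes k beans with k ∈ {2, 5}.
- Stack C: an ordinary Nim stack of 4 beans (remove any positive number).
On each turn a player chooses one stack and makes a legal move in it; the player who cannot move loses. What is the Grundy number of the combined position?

Grundy values for stack A (subtraction set {2, 6}):
g(0) = mex{} = 0
g(1) = mex{} = 0
g(2) = mex{0} = 1
g(3) = mex{0} = 1
g(4) = mex{1} = 0
g(5) = mex{1} = 0
g(6) = mex{0} = 1
g(7) = mex{0} = 1
g(8) = mex{1} = 0
So g(8) = 0.
Grundy values for stack B (subtraction set {2, 5}):
g(0) = mex{} = 0
g(1) = mex{} = 0
g(2) = mex{0} = 1
g(3) = mex{0} = 1
g(4) = mex{1} = 0
g(5) = mex{0,1} = 2
g(6) = mex{0} = 1
g(7) = mex{1,2} = 0
g(8) = mex{1} = 0
g(9) = mex{0} = 1
g(10) = mex{0,2} = 1
So g(10) = 1.
Stack C is a plain Nim stack of size 4, so its Grundy value is 4.
The value of a disjunctive sum is the nim-sum of the parts.
Combined value = 0 XOR 1 XOR 4 = 5.

5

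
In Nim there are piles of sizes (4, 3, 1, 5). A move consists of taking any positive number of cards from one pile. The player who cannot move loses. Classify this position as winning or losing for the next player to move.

Winning position

In binary:
  100  (4)
  011  (3)
  001  (1)
  101  (5)
  ---
  011  (3)
The nim-sum is 3 ≠ 0, so this is an N-position: the player to move can win.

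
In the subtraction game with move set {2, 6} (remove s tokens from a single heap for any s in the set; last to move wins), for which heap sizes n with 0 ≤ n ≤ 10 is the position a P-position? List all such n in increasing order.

0, 1, 4, 5, 8, 9

Compute g(0), g(1), … for moves {2, 6}:
g(0) = mex{} = 0
g(1) = mex{} = 0
g(2) = mex{0} = 1
g(3) = mex{0} = 1
g(4) = mex{1} = 0
g(5) = mex{1} = 0
g(6) = mex{0} = 1
g(7) = mex{0} = 1
g(8) = mex{1} = 0
g(9) = mex{1} = 0
g(10) = mex{0} = 1
The P-positions (g = 0) in 0..10 are 0, 1, 4, 5, 8, 9.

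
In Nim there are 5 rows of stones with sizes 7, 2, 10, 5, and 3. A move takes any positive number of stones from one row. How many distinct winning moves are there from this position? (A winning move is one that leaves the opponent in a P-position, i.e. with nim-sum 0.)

1

In binary:
  0111  (7)
  0010  (2)
  1010  (10)
  0101  (5)
  0011  (3)
  ----
  1001  (9)
The overall nim-sum is X = 9. A row of size p has a winning move iff p XOR X < p (reduce it to p XOR X).
  7: 7 XOR 9 = 14 ≥ 7 — no move.
  2: 2 XOR 9 = 11 ≥ 2 — no move.
  10: 10 XOR 9 = 3 < 10 — winning move (to 3).
  5: 5 XOR 9 = 12 ≥ 5 — no move.
  3: 3 XOR 9 = 10 ≥ 3 — no move.
That gives 1 winning move.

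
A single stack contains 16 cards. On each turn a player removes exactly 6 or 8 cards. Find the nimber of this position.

Grundy values for subtraction set {6, 8}:
k:     0  1  2  3  4  5  6  7  8  9 10 11 12 13 14 15 16
g(k):  0  0  0  0  0  0  1  1  1  1  1  1  2  2  0  0  0
So g(16) = 0.

0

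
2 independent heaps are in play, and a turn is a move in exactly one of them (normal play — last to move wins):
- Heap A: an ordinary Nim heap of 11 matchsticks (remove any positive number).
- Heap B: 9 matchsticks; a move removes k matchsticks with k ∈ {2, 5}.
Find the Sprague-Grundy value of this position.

Heap A is a plain Nim heap of size 11, so its Grundy value is 11.
Grundy values for heap B (subtraction set {2, 5}):
k:     0  1  2  3  4  5  6  7  8  9
g(k):  0  0  1  1  0  2  1  0  0  1
So g(9) = 1.
The value of a disjunctive sum is the nim-sum of the parts.
Combined value = 11 XOR 1 = 10.

10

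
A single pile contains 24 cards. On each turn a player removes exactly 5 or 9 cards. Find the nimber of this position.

Grundy values for subtraction set {5, 9}:
k:     0  1  2  3  4  5  6  7  8  9 10 11 12 13 14 15 16 17 18 19 20 21 22 23 24
g(k):  0  0  0  0  0  1  1  1  1  1  2  2  2  2  0  0  0  0  0  1  1  1  1  1  2
So g(24) = 2.

2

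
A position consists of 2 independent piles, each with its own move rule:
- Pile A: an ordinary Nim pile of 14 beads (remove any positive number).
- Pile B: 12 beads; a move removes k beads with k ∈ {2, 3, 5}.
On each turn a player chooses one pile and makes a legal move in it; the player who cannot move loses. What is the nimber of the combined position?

12

Pile A is a plain Nim pile of size 14, so its Grundy value is 14.
Build the Grundy sequence for pile B with g(k) = mex{g(k−s) : s ∈ {2, 3, 5}, s ≤ k}:
k:     0  1  2  3  4  5  6  7  8  9 10 11 12
g(k):  0  0  1  1  2  2  3  0  0  1  1  2  2
So g(12) = 2.
The value of a disjunctive sum is the nim-sum of the parts.
Combined value = 14 ⊕ 2 = 12.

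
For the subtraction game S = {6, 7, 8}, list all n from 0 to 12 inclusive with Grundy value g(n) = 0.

0, 1, 2, 3, 4, 5

Build the Grundy sequence with g(k) = mex{g(k−s) : s ∈ {6, 7, 8}, s ≤ k}:
g(0) = mex{} = 0
g(1) = mex{} = 0
g(2) = mex{} = 0
g(3) = mex{} = 0
g(4) = mex{} = 0
g(5) = mex{} = 0
g(6) = mex{0} = 1
g(7) = mex{0} = 1
g(8) = mex{0} = 1
g(9) = mex{0} = 1
g(10) = mex{0} = 1
g(11) = mex{0} = 1
g(12) = mex{0,1} = 2
The P-positions (g = 0) in 0..12 are 0, 1, 2, 3, 4, 5.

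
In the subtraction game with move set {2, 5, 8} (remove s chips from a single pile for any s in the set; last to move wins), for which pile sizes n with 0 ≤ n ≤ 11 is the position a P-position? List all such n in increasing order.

Compute g(0), g(1), … for moves {2, 5, 8}:
g(0) = mex{} = 0
g(1) = mex{} = 0
g(2) = mex{0} = 1
g(3) = mex{0} = 1
g(4) = mex{1} = 0
g(5) = mex{0,1} = 2
g(6) = mex{0} = 1
g(7) = mex{1,2} = 0
g(8) = mex{0,1} = 2
g(9) = mex{0} = 1
g(10) = mex{1,2} = 0
g(11) = mex{1} = 0
The P-positions (g = 0) in 0..11 are 0, 1, 4, 7, 10, 11.

0, 1, 4, 7, 10, 11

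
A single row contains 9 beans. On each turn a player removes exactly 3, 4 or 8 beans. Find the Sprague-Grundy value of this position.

Compute g(0), g(1), … for moves {3, 4, 8}:
g(0) = mex{} = 0
g(1) = mex{} = 0
g(2) = mex{} = 0
g(3) = mex{0} = 1
g(4) = mex{0} = 1
g(5) = mex{0} = 1
g(6) = mex{0,1} = 2
g(7) = mex{1} = 0
g(8) = mex{0,1} = 2
g(9) = mex{0,1,2} = 3
So g(9) = 3.

3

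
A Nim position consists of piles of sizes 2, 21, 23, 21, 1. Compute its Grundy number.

Nim-sum: 2 ^ 21 ^ 23 ^ 21 ^ 1 = 20.

20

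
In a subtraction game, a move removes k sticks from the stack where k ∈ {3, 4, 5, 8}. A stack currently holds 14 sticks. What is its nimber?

1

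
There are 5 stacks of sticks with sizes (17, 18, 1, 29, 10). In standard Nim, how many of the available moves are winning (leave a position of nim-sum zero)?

3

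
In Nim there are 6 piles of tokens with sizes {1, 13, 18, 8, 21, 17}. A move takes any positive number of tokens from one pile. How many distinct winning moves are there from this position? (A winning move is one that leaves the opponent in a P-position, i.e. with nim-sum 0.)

Write each in binary and XOR column by column:
  00001  (1)
  01101  (13)
  10010  (18)
  01000  (8)
  10101  (21)
  10001  (17)
  -----
  10010  (18)
The overall nim-sum is X = 18. A pile of size p has a winning move iff p XOR X < p (reduce it to p XOR X).
  1: 1 XOR 18 = 19 ≥ 1 — no move.
  13: 13 XOR 18 = 31 ≥ 13 — no move.
  18: 18 XOR 18 = 0 < 18 — winning move (to 0).
  8: 8 XOR 18 = 26 ≥ 8 — no move.
  21: 21 XOR 18 = 7 < 21 — winning move (to 7).
  17: 17 XOR 18 = 3 < 17 — winning move (to 3).
That gives 3 winning moves.

3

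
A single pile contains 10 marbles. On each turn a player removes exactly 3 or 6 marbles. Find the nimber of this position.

0

Compute g(0), g(1), … for moves {3, 6}:
k:     0  1  2  3  4  5  6  7  8  9 10
g(k):  0  0  0  1  1  1  2  2  2  0  0
So g(10) = 0.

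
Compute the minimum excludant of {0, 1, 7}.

2

The values 0, 1 are all present; 2 is the first non-negative integer missing from the set.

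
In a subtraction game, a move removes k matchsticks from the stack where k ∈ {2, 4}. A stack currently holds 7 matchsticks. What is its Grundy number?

0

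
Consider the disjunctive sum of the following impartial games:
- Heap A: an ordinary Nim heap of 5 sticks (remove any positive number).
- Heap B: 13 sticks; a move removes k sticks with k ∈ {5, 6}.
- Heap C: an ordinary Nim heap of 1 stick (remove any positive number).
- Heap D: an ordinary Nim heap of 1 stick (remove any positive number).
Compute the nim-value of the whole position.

Heap A is a plain Nim heap of size 5, so its Grundy value is 5.
Build the Grundy sequence for heap B with g(k) = mex{g(k−s) : s ∈ {5, 6}, s ≤ k}:
k:     0  1  2  3  4  5  6  7  8  9 10 11 12 13
g(k):  0  0  0  0  0  1  1  1  1  1  2  0  0  0
So g(13) = 0.
Heap C is a plain Nim heap of size 1, so its Grundy value is 1.
Heap D is a plain Nim heap of size 1, so its Grundy value is 1.
By the Sprague-Grundy theorem, the Grundy value of a sum of independent games is the XOR of the component values.
Combined value = 5 ⊕ 0 ⊕ 1 ⊕ 1 = 5.

5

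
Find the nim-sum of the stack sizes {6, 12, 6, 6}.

10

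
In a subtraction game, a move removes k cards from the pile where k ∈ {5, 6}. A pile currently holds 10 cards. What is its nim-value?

2

Grundy values for subtraction set {5, 6}:
k:     0  1  2  3  4  5  6  7  8  9 10
g(k):  0  0  0  0  0  1  1  1  1  1  2
So g(10) = 2.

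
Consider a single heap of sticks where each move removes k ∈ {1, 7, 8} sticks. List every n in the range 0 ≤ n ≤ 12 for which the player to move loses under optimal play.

0, 2, 4, 6

Build the Grundy sequence with g(k) = mex{g(k−s) : s ∈ {1, 7, 8}, s ≤ k}:
k:     0  1  2  3  4  5  6  7  8  9 10 11 12
g(k):  0  1  0  1  0  1  0  1  2  3  2  3  2
The P-positions (g = 0) in 0..12 are 0, 2, 4, 6.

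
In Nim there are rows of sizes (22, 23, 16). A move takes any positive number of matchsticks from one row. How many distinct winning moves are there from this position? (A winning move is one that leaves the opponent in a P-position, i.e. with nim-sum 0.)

3

Nim-sum: 22 XOR 23 XOR 16 = 17.
The overall nim-sum is X = 17. A row of size p has a winning move iff p XOR X < p (reduce it to p XOR X).
  22: 22 XOR 17 = 7 < 22 — winning move (to 7).
  23: 23 XOR 17 = 6 < 23 — winning move (to 6).
  16: 16 XOR 17 = 1 < 16 — winning move (to 1).
That gives 3 winning moves.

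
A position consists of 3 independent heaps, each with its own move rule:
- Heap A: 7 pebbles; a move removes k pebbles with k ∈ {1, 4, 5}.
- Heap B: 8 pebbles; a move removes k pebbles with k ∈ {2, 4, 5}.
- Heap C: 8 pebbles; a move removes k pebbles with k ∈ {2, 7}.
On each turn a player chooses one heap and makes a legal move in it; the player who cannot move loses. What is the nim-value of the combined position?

1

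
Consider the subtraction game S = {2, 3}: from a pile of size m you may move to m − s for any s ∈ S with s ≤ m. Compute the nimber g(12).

1

Build the Grundy sequence with g(k) = mex{g(k−s) : s ∈ {2, 3}, s ≤ k}:
k:     0  1  2  3  4  5  6  7  8  9 10 11 12
g(k):  0  0  1  1  2  0  0  1  1  2  0  0  1
So g(12) = 1.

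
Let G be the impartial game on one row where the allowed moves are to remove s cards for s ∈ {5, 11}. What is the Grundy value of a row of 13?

2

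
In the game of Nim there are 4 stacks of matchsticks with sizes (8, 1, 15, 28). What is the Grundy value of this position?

26

Compute the nim-sum pairwise:
8 ^ 1 = 9
9 ^ 15 = 6
6 ^ 28 = 26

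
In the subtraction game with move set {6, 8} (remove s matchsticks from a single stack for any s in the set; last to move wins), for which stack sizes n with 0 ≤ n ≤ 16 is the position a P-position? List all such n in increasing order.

0, 1, 2, 3, 4, 5, 14, 15, 16

Build the Grundy sequence with g(k) = mex{g(k−s) : s ∈ {6, 8}, s ≤ k}:
k:     0  1  2  3  4  5  6  7  8  9 10 11 12 13 14 15 16
g(k):  0  0  0  0  0  0  1  1  1  1  1  1  2  2  0  0  0
The P-positions (g = 0) in 0..16 are 0, 1, 2, 3, 4, 5, 14, 15, 16.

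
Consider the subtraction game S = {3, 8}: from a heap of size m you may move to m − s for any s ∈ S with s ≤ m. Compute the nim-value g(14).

1

Grundy values for subtraction set {3, 8}:
g(0) = mex{} = 0
g(1) = mex{} = 0
g(2) = mex{} = 0
g(3) = mex{0} = 1
g(4) = mex{0} = 1
g(5) = mex{0} = 1
g(6) = mex{1} = 0
g(7) = mex{1} = 0
g(8) = mex{0,1} = 2
g(9) = mex{0} = 1
g(10) = mex{0} = 1
g(11) = mex{1,2} = 0
g(12) = mex{1} = 0
g(13) = mex{1} = 0
g(14) = mex{0} = 1
So g(14) = 1.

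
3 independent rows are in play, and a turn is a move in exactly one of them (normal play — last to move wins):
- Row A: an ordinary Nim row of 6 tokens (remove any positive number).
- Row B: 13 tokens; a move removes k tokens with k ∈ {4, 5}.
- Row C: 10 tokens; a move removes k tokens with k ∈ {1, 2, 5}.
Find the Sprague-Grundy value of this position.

6

Row A is a plain Nim row of size 6, so its Grundy value is 6.
Grundy values for row B (subtraction set {4, 5}):
k:     0  1  2  3  4  5  6  7  8  9 10 11 12 13
g(k):  0  0  0  0  1  1  1  1  2  0  0  0  0  1
So g(13) = 1.
For row C, compute g(0), g(1), … with moves {1, 2, 5}:
g(0) = mex{} = 0
g(1) = mex{0} = 1
g(2) = mex{0,1} = 2
g(3) = mex{1,2} = 0
g(4) = mex{0,2} = 1
g(5) = mex{0,1} = 2
g(6) = mex{1,2} = 0
g(7) = mex{0,2} = 1
g(8) = mex{0,1} = 2
g(9) = mex{1,2} = 0
g(10) = mex{0,2} = 1
So g(10) = 1.
The value of a disjunctive sum is the nim-sum of the parts.
Combined value = 6 ⊕ 1 ⊕ 1 = 6.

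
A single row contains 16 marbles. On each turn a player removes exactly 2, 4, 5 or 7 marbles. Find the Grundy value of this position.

3

Compute g(0), g(1), … for moves {2, 4, 5, 7}:
k:     0  1  2  3  4  5  6  7  8  9 10 11 12 13 14 15 16
g(k):  0  0  1  1  2  2  3  3  4  0  0  1  1  2  2  3  3
So g(16) = 3.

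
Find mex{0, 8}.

1

0 is in the set but 1 is not, so the mex is 1.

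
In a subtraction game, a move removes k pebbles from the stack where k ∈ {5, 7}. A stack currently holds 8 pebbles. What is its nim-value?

Build the Grundy sequence with g(k) = mex{g(k−s) : s ∈ {5, 7}, s ≤ k}:
k:     0  1  2  3  4  5  6  7  8
g(k):  0  0  0  0  0  1  1  1  1
So g(8) = 1.

1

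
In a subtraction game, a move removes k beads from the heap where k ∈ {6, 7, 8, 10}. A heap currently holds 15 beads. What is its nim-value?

2

Build the Grundy sequence with g(k) = mex{g(k−s) : s ∈ {6, 7, 8, 10}, s ≤ k}:
k:     0  1  2  3  4  5  6  7  8  9 10 11 12 13 14 15
g(k):  0  0  0  0  0  0  1  1  1  1  1  1  2  2  2  2
So g(15) = 2.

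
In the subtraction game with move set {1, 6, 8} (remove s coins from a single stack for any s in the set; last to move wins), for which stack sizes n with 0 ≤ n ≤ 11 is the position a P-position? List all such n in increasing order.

Compute g(0), g(1), … for moves {1, 6, 8}:
g(0) = mex{} = 0
g(1) = mex{0} = 1
g(2) = mex{1} = 0
g(3) = mex{0} = 1
g(4) = mex{1} = 0
g(5) = mex{0} = 1
g(6) = mex{0,1} = 2
g(7) = mex{1,2} = 0
g(8) = mex{0} = 1
g(9) = mex{1} = 0
g(10) = mex{0} = 1
g(11) = mex{1} = 0
The P-positions (g = 0) in 0..11 are 0, 2, 4, 7, 9, 11.

0, 2, 4, 7, 9, 11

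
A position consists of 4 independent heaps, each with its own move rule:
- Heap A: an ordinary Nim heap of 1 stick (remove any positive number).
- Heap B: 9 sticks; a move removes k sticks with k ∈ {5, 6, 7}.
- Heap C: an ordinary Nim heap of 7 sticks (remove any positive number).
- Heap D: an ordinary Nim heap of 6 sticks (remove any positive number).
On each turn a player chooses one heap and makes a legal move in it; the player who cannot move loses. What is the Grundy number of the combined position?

Heap A is a plain Nim heap of size 1, so its Grundy value is 1.
Grundy values for heap B (subtraction set {5, 6, 7}):
k:     0  1  2  3  4  5  6  7  8  9
g(k):  0  0  0  0  0  1  1  1  1  1
So g(9) = 1.
Heap C is a plain Nim heap of size 7, so its Grundy value is 7.
Heap D is a plain Nim heap of size 6, so its Grundy value is 6.
The value of a disjunctive sum is the nim-sum of the parts.
Combined value = 1 XOR 1 XOR 7 XOR 6 = 1.

1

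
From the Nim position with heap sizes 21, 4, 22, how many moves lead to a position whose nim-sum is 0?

3

Compute the nim-sum pairwise:
21 ⊕ 4 = 17
17 ⊕ 22 = 7
The overall nim-sum is X = 7. A heap of size p has a winning move iff p XOR X < p (reduce it to p XOR X).
  21: 21 XOR 7 = 18 < 21 — winning move (to 18).
  4: 4 XOR 7 = 3 < 4 — winning move (to 3).
  22: 22 XOR 7 = 17 < 22 — winning move (to 17).
That gives 3 winning moves.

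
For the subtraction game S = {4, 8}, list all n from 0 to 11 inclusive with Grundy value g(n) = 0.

0, 1, 2, 3

Grundy values for subtraction set {4, 8}:
g(0) = mex{} = 0
g(1) = mex{} = 0
g(2) = mex{} = 0
g(3) = mex{} = 0
g(4) = mex{0} = 1
g(5) = mex{0} = 1
g(6) = mex{0} = 1
g(7) = mex{0} = 1
g(8) = mex{0,1} = 2
g(9) = mex{0,1} = 2
g(10) = mex{0,1} = 2
g(11) = mex{0,1} = 2
The P-positions (g = 0) in 0..11 are 0, 1, 2, 3.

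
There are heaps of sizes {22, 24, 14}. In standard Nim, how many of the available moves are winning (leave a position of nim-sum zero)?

0

Compute the nim-sum pairwise:
22 ⊕ 24 = 14
14 ⊕ 14 = 0
The nim-sum is already 0, so every move leaves a nonzero nim-sum — there are no winning moves.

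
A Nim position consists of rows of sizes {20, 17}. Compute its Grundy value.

Nim-sum: 20 ⊕ 17 = 5.

5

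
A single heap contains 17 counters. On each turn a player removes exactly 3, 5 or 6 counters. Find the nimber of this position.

Build the Grundy sequence with g(k) = mex{g(k−s) : s ∈ {3, 5, 6}, s ≤ k}:
k:     0  1  2  3  4  5  6  7  8  9 10 11 12 13 14 15 16 17
g(k):  0  0  0  1  1  1  2  2  2  0  0  0  1  1  1  2  2  2
So g(17) = 2.

2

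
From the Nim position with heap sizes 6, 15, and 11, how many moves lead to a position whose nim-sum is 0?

In binary:
  0110  (6)
  1111  (15)
  1011  (11)
  ----
  0010  (2)
The overall nim-sum is X = 2. A heap of size p has a winning move iff p XOR X < p (reduce it to p XOR X).
  6: 6 XOR 2 = 4 < 6 — winning move (to 4).
  15: 15 XOR 2 = 13 < 15 — winning move (to 13).
  11: 11 XOR 2 = 9 < 11 — winning move (to 9).
That gives 3 winning moves.

3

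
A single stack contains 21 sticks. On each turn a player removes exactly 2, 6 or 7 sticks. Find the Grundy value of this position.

Grundy values for subtraction set {2, 6, 7}:
k:     0  1  2  3  4  5  6  7  8  9 10 11 12 13 14 15 16 17 18 19 20 21
g(k):  0  0  1  1  0  0  1  1  2  0  3  1  2  0  0  1  1  0  0  1  1  2
So g(21) = 2.

2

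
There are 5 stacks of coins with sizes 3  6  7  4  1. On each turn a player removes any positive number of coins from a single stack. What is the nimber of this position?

7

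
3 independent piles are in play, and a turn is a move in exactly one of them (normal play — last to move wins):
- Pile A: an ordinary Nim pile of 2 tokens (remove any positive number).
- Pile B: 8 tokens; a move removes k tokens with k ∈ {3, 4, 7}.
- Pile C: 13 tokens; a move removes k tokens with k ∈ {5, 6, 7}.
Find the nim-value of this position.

Pile A is a plain Nim pile of size 2, so its Grundy value is 2.
Build the Grundy sequence for pile B with g(k) = mex{g(k−s) : s ∈ {3, 4, 7}, s ≤ k}:
g(0) = mex{} = 0
g(1) = mex{} = 0
g(2) = mex{} = 0
g(3) = mex{0} = 1
g(4) = mex{0} = 1
g(5) = mex{0} = 1
g(6) = mex{0,1} = 2
g(7) = mex{0,1} = 2
g(8) = mex{0,1} = 2
So g(8) = 2.
For pile C, compute g(0), g(1), … with moves {5, 6, 7}:
k:     0  1  2  3  4  5  6  7  8  9 10 11 12 13
g(k):  0  0  0  0  0  1  1  1  1  1  2  2  0  0
So g(13) = 0.
By the Sprague-Grundy theorem, the Grundy value of a sum of independent games is the XOR of the component values.
Combined value = 2 ⊕ 2 ⊕ 0 = 0.

0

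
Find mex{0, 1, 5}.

2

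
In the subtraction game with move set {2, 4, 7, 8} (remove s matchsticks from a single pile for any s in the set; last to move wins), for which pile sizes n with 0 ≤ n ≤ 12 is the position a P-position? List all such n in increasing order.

0, 1, 6, 11, 12

Build the Grundy sequence with g(k) = mex{g(k−s) : s ∈ {2, 4, 7, 8}, s ≤ k}:
k:     0  1  2  3  4  5  6  7  8  9 10 11 12
g(k):  0  0  1  1  2  2  0  3  1  4  2  0  0
The P-positions (g = 0) in 0..12 are 0, 1, 6, 11, 12.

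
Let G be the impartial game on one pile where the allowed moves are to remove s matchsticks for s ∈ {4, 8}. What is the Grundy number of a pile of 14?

Compute g(0), g(1), … for moves {4, 8}:
g(0) = mex{} = 0
g(1) = mex{} = 0
g(2) = mex{} = 0
g(3) = mex{} = 0
g(4) = mex{0} = 1
g(5) = mex{0} = 1
g(6) = mex{0} = 1
g(7) = mex{0} = 1
g(8) = mex{0,1} = 2
g(9) = mex{0,1} = 2
g(10) = mex{0,1} = 2
g(11) = mex{0,1} = 2
g(12) = mex{1,2} = 0
g(13) = mex{1,2} = 0
g(14) = mex{1,2} = 0
So g(14) = 0.

0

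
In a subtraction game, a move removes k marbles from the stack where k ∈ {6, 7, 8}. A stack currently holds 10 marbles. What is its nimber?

1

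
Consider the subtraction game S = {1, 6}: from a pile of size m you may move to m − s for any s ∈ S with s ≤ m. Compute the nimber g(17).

1

Grundy values for subtraction set {1, 6}:
k:     0  1  2  3  4  5  6  7  8  9 10 11 12 13 14 15 16 17
g(k):  0  1  0  1  0  1  2  0  1  0  1  0  1  2  0  1  0  1
So g(17) = 1.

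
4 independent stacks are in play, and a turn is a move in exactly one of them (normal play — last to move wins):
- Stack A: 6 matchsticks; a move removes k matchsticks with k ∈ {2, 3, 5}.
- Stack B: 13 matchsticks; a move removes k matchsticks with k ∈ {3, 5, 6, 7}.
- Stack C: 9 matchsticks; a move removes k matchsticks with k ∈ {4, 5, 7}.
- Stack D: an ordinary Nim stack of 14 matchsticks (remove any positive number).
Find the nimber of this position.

For stack A, compute g(0), g(1), … with moves {2, 3, 5}:
g(0) = mex{} = 0
g(1) = mex{} = 0
g(2) = mex{0} = 1
g(3) = mex{0} = 1
g(4) = mex{0,1} = 2
g(5) = mex{0,1} = 2
g(6) = mex{0,1,2} = 3
So g(6) = 3.
For stack B, compute g(0), g(1), … with moves {3, 5, 6, 7}:
k:     0  1  2  3  4  5  6  7  8  9 10 11 12 13
g(k):  0  0  0  1  1  1  2  2  2  3  0  0  0  1
So g(13) = 1.
Build the Grundy sequence for stack C with g(k) = mex{g(k−s) : s ∈ {4, 5, 7}, s ≤ k}:
g(0) = mex{} = 0
g(1) = mex{} = 0
g(2) = mex{} = 0
g(3) = mex{} = 0
g(4) = mex{0} = 1
g(5) = mex{0} = 1
g(6) = mex{0} = 1
g(7) = mex{0} = 1
g(8) = mex{0,1} = 2
g(9) = mex{0,1} = 2
So g(9) = 2.
Stack D is a plain Nim stack of size 14, so its Grundy value is 14.
The value of a disjunctive sum is the nim-sum of the parts.
Combined value = 3 XOR 1 XOR 2 XOR 14 = 14.

14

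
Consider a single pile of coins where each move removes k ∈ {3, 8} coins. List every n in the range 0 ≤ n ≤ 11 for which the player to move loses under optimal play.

Compute g(0), g(1), … for moves {3, 8}:
k:     0  1  2  3  4  5  6  7  8  9 10 11
g(k):  0  0  0  1  1  1  0  0  2  1  1  0
The P-positions (g = 0) in 0..11 are 0, 1, 2, 6, 7, 11.

0, 1, 2, 6, 7, 11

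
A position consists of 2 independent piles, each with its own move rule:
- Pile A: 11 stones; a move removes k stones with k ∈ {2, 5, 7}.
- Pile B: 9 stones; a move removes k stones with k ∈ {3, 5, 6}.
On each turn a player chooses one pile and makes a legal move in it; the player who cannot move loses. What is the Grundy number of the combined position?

3

Grundy values for pile A (subtraction set {2, 5, 7}):
g(0) = mex{} = 0
g(1) = mex{} = 0
g(2) = mex{0} = 1
g(3) = mex{0} = 1
g(4) = mex{1} = 0
g(5) = mex{0,1} = 2
g(6) = mex{0} = 1
g(7) = mex{0,1,2} = 3
g(8) = mex{0,1} = 2
g(9) = mex{0,1,3} = 2
g(10) = mex{1,2} = 0
g(11) = mex{0,1,2} = 3
So g(11) = 3.
Build the Grundy sequence for pile B with g(k) = mex{g(k−s) : s ∈ {3, 5, 6}, s ≤ k}:
g(0) = mex{} = 0
g(1) = mex{} = 0
g(2) = mex{} = 0
g(3) = mex{0} = 1
g(4) = mex{0} = 1
g(5) = mex{0} = 1
g(6) = mex{0,1} = 2
g(7) = mex{0,1} = 2
g(8) = mex{0,1} = 2
g(9) = mex{1,2} = 0
So g(9) = 0.
By the Sprague-Grundy theorem, the Grundy value of a sum of independent games is the XOR of the component values.
Combined value = 3 ⊕ 0 = 3.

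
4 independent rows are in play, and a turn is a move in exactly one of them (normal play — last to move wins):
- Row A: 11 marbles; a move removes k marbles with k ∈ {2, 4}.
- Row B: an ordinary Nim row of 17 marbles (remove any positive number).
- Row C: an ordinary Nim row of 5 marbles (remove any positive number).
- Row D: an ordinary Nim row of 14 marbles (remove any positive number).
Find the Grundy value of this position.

24

Build the Grundy sequence for row A with g(k) = mex{g(k−s) : s ∈ {2, 4}, s ≤ k}:
k:     0  1  2  3  4  5  6  7  8  9 10 11
g(k):  0  0  1  1  2  2  0  0  1  1  2  2
So g(11) = 2.
Row B is a plain Nim row of size 17, so its Grundy value is 17.
Row C is a plain Nim row of size 5, so its Grundy value is 5.
Row D is a plain Nim row of size 14, so its Grundy value is 14.
By the Sprague-Grundy theorem, the Grundy value of a sum of independent games is the XOR of the component values.
Combined value = 2 ⊕ 17 ⊕ 5 ⊕ 14 = 24.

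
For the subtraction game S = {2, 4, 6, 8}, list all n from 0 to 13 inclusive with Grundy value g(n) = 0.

Grundy values for subtraction set {2, 4, 6, 8}:
k:     0  1  2  3  4  5  6  7  8  9 10 11 12 13
g(k):  0  0  1  1  2  2  3  3  4  4  0  0  1  1
The P-positions (g = 0) in 0..13 are 0, 1, 10, 11.

0, 1, 10, 11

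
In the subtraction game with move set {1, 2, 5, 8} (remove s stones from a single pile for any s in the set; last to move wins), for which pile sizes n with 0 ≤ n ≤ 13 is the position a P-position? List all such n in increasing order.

0, 3, 6, 9, 12

Compute g(0), g(1), … for moves {1, 2, 5, 8}:
k:     0  1  2  3  4  5  6  7  8  9 10 11 12 13
g(k):  0  1  2  0  1  2  0  1  2  0  1  2  0  1
The P-positions (g = 0) in 0..13 are 0, 3, 6, 9, 12.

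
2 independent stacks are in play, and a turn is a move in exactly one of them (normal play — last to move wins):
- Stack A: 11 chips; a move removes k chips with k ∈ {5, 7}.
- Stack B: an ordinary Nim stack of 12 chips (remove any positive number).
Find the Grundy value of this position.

14

Grundy values for stack A (subtraction set {5, 7}):
k:     0  1  2  3  4  5  6  7  8  9 10 11
g(k):  0  0  0  0  0  1  1  1  1  1  2  2
So g(11) = 2.
Stack B is a plain Nim stack of size 12, so its Grundy value is 12.
By the Sprague-Grundy theorem, the Grundy value of a sum of independent games is the XOR of the component values.
Combined value = 2 ⊕ 12 = 14.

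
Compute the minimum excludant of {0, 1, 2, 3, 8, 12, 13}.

The values 0, 1, 2, 3 are all present; 4 is the first non-negative integer missing from the set.

4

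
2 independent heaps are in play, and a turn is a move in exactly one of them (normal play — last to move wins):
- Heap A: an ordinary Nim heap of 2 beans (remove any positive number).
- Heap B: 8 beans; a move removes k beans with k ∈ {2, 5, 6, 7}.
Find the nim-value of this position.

Heap A is a plain Nim heap of size 2, so its Grundy value is 2.
Build the Grundy sequence for heap B with g(k) = mex{g(k−s) : s ∈ {2, 5, 6, 7}, s ≤ k}:
k:     0  1  2  3  4  5  6  7  8
g(k):  0  0  1  1  0  2  1  3  2
So g(8) = 2.
By the Sprague-Grundy theorem, the Grundy value of a sum of independent games is the XOR of the component values.
Combined value = 2 ⊕ 2 = 0.

0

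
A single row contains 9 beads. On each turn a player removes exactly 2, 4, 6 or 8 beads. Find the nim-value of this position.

4

Build the Grundy sequence with g(k) = mex{g(k−s) : s ∈ {2, 4, 6, 8}, s ≤ k}:
g(0) = mex{} = 0
g(1) = mex{} = 0
g(2) = mex{0} = 1
g(3) = mex{0} = 1
g(4) = mex{0,1} = 2
g(5) = mex{0,1} = 2
g(6) = mex{0,1,2} = 3
g(7) = mex{0,1,2} = 3
g(8) = mex{0,1,2,3} = 4
g(9) = mex{0,1,2,3} = 4
So g(9) = 4.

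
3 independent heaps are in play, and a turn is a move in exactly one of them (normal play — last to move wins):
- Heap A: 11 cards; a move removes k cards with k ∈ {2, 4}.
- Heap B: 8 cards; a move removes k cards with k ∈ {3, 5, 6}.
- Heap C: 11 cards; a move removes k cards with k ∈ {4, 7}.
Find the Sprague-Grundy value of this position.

Grundy values for heap A (subtraction set {2, 4}):
k:     0  1  2  3  4  5  6  7  8  9 10 11
g(k):  0  0  1  1  2  2  0  0  1  1  2  2
So g(11) = 2.
Grundy values for heap B (subtraction set {3, 5, 6}):
k:     0  1  2  3  4  5  6  7  8
g(k):  0  0  0  1  1  1  2  2  2
So g(8) = 2.
Build the Grundy sequence for heap C with g(k) = mex{g(k−s) : s ∈ {4, 7}, s ≤ k}:
g(0) = mex{} = 0
g(1) = mex{} = 0
g(2) = mex{} = 0
g(3) = mex{} = 0
g(4) = mex{0} = 1
g(5) = mex{0} = 1
g(6) = mex{0} = 1
g(7) = mex{0} = 1
g(8) = mex{0,1} = 2
g(9) = mex{0,1} = 2
g(10) = mex{0,1} = 2
g(11) = mex{1} = 0
So g(11) = 0.
By the Sprague-Grundy theorem, the Grundy value of a sum of independent games is the XOR of the component values.
Combined value = 2 XOR 2 XOR 0 = 0.

0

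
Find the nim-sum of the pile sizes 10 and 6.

Compute the nim-sum pairwise:
10 ⊕ 6 = 12

12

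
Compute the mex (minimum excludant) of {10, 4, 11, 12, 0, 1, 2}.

3

The values 0, 1, 2 are all present; 3 is the first non-negative integer missing from the set.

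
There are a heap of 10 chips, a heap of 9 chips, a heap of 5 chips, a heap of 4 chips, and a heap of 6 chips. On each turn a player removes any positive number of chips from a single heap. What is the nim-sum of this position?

In binary:
  1010  (10)
  1001  (9)
  0101  (5)
  0100  (4)
  0110  (6)
  ----
  0100  (4)

4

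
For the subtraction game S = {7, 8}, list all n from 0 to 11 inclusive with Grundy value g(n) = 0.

Build the Grundy sequence with g(k) = mex{g(k−s) : s ∈ {7, 8}, s ≤ k}:
g(0) = mex{} = 0
g(1) = mex{} = 0
g(2) = mex{} = 0
g(3) = mex{} = 0
g(4) = mex{} = 0
g(5) = mex{} = 0
g(6) = mex{} = 0
g(7) = mex{0} = 1
g(8) = mex{0} = 1
g(9) = mex{0} = 1
g(10) = mex{0} = 1
g(11) = mex{0} = 1
The P-positions (g = 0) in 0..11 are 0, 1, 2, 3, 4, 5, 6.

0, 1, 2, 3, 4, 5, 6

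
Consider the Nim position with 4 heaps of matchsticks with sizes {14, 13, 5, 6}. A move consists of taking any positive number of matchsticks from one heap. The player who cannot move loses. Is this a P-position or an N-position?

P-position

Nim-sum: 14 ⊕ 13 ⊕ 5 ⊕ 6 = 0.
The nim-sum is 0, so this is a P-position: the player to move is in a losing position under optimal play.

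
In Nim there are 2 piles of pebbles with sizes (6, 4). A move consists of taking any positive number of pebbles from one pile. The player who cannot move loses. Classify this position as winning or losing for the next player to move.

Compute the nim-sum pairwise:
6 ^ 4 = 2
The nim-sum is 2 ≠ 0, so this is an N-position: the player to move can win.

Winning position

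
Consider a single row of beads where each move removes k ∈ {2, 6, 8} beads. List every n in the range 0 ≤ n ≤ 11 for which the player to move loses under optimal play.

Grundy values for subtraction set {2, 6, 8}:
k:     0  1  2  3  4  5  6  7  8  9 10 11
g(k):  0  0  1  1  0  0  1  1  2  2  3  3
The P-positions (g = 0) in 0..11 are 0, 1, 4, 5.

0, 1, 4, 5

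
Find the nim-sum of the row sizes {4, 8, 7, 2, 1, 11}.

3

Compute the nim-sum pairwise:
4 ⊕ 8 = 12
12 ⊕ 7 = 11
11 ⊕ 2 = 9
9 ⊕ 1 = 8
8 ⊕ 11 = 3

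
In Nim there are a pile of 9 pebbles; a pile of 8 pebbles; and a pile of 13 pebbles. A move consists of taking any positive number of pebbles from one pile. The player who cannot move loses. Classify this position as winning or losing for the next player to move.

Winning position

Bitwise XOR of the heap sizes:
  1001  (9)
  1000  (8)
  1101  (13)
  ----
  1100  (12)
The nim-sum is 12 ≠ 0, so this is an N-position: the player to move can win.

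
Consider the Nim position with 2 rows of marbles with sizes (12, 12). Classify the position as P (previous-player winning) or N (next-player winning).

P-position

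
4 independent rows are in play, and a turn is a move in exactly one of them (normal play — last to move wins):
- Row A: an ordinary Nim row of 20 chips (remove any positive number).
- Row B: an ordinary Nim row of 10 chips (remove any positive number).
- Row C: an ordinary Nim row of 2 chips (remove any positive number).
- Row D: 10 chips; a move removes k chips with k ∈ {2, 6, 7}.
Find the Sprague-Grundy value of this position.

Row A is a plain Nim row of size 20, so its Grundy value is 20.
Row B is a plain Nim row of size 10, so its Grundy value is 10.
Row C is a plain Nim row of size 2, so its Grundy value is 2.
Build the Grundy sequence for row D with g(k) = mex{g(k−s) : s ∈ {2, 6, 7}, s ≤ k}:
k:     0  1  2  3  4  5  6  7  8  9 10
g(k):  0  0  1  1  0  0  1  1  2  0  3
So g(10) = 3.
The value of a disjunctive sum is the nim-sum of the parts.
Combined value = 20 XOR 10 XOR 2 XOR 3 = 31.

31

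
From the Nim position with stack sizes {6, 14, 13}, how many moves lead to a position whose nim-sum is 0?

Nim-sum: 6 XOR 14 XOR 13 = 5.
The overall nim-sum is X = 5. A stack of size p has a winning move iff p XOR X < p (reduce it to p XOR X).
  6: 6 XOR 5 = 3 < 6 — winning move (to 3).
  14: 14 XOR 5 = 11 < 14 — winning move (to 11).
  13: 13 XOR 5 = 8 < 13 — winning move (to 8).
That gives 3 winning moves.

3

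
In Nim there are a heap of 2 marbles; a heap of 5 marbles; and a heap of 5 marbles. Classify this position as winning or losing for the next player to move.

Nim-sum: 2 ^ 5 ^ 5 = 2.
The nim-sum is 2 ≠ 0, so this is an N-position: the player to move can win.

Winning position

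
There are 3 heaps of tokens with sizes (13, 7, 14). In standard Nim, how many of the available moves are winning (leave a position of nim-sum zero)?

3

In binary:
  1101  (13)
  0111  (7)
  1110  (14)
  ----
  0100  (4)
The overall nim-sum is X = 4. A heap of size p has a winning move iff p XOR X < p (reduce it to p XOR X).
  13: 13 XOR 4 = 9 < 13 — winning move (to 9).
  7: 7 XOR 4 = 3 < 7 — winning move (to 3).
  14: 14 XOR 4 = 10 < 14 — winning move (to 10).
That gives 3 winning moves.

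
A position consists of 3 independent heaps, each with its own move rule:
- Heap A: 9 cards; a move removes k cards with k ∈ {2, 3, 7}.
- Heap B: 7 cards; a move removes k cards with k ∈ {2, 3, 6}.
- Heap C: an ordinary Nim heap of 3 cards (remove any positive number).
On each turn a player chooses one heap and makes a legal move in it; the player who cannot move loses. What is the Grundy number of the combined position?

Build the Grundy sequence for heap A with g(k) = mex{g(k−s) : s ∈ {2, 3, 7}, s ≤ k}:
g(0) = mex{} = 0
g(1) = mex{} = 0
g(2) = mex{0} = 1
g(3) = mex{0} = 1
g(4) = mex{0,1} = 2
g(5) = mex{1} = 0
g(6) = mex{1,2} = 0
g(7) = mex{0,2} = 1
g(8) = mex{0} = 1
g(9) = mex{0,1} = 2
So g(9) = 2.
Grundy values for heap B (subtraction set {2, 3, 6}):
g(0) = mex{} = 0
g(1) = mex{} = 0
g(2) = mex{0} = 1
g(3) = mex{0} = 1
g(4) = mex{0,1} = 2
g(5) = mex{1} = 0
g(6) = mex{0,1,2} = 3
g(7) = mex{0,2} = 1
So g(7) = 1.
Heap C is a plain Nim heap of size 3, so its Grundy value is 3.
By the Sprague-Grundy theorem, the Grundy value of a sum of independent games is the XOR of the component values.
Combined value = 2 XOR 1 XOR 3 = 0.

0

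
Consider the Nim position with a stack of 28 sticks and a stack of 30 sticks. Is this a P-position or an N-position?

N-position

Nim-sum: 28 ⊕ 30 = 2.
The nim-sum is 2 ≠ 0, so this is an N-position: the player to move can win.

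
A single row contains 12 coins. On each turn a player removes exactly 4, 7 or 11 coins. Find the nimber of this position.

3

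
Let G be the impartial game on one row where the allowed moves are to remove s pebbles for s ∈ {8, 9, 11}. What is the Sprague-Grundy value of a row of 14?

1

Compute g(0), g(1), … for moves {8, 9, 11}:
g(0) = mex{} = 0
g(1) = mex{} = 0
g(2) = mex{} = 0
g(3) = mex{} = 0
g(4) = mex{} = 0
g(5) = mex{} = 0
g(6) = mex{} = 0
g(7) = mex{} = 0
g(8) = mex{0} = 1
g(9) = mex{0} = 1
g(10) = mex{0} = 1
g(11) = mex{0} = 1
g(12) = mex{0} = 1
g(13) = mex{0} = 1
g(14) = mex{0} = 1
So g(14) = 1.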